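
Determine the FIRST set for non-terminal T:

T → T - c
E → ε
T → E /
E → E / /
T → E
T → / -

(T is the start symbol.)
{ '-', '/', ε }

To compute FIRST(T), examine every production with T on the left-hand side, reading each right-hand side left to right until a non-nullable symbol is reached.

FIRST sets of the other non-terminals involved (by the same procedure, iterated to a fixed point):
  FIRST(E) = { '/', ε }

From T → T - c:
  - T is the symbol being defined: contributes nothing new
    T is nullable, so continue to the next symbol
  - '-' is a terminal: add '-' and stop
From T → E /:
  - E is a non-terminal: add FIRST(E) \ {ε} = { '/' }
    E is nullable, so continue to the next symbol
  - '/' is a terminal: add '/' and stop
From T → E:
  - E is a non-terminal: add FIRST(E) \ {ε} = { '/' }
    E is nullable and nothing follows, so the whole right-hand side can vanish: ε ∈ FIRST(T)
From T → / -:
  - '/' is a terminal: add '/' and stop

Collecting: FIRST(T) = { '-', '/', ε }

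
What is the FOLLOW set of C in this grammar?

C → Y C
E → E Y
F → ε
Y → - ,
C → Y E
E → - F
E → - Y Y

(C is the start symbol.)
C is the start symbol, so $ ∈ FOLLOW(C).
In C → Y C: C is at the end; this adds FOLLOW(C) to itself — nothing new

Taking the union: FOLLOW(C) = { $ }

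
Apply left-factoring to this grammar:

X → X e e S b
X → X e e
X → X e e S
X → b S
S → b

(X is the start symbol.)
X → X e e X'
X' → S X''
X'' → b
X'' → ε
X' → ε
X → b S
S → b

Left-factoring transforms A → αβ₁ | αβ₂ into A → αA' and A' → β₁ | β₂
(α is the longest common prefix among the alternatives). Repeat until
no nonterminal has two alternatives with a common prefix.

Round 1: X has alternatives sharing prefix 'X e e'. Introduce X': X → X e e X'
  Add: X' → S b
  Add: X' → ε
  Add: X' → S

Round 2: X' has alternatives sharing prefix 'S'. Introduce X'': X' → S X''
  Add: X'' → b
  Add: X'' → ε

No remaining common prefixes — done.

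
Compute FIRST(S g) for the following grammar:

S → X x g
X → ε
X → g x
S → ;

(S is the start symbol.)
{ ';', 'g', 'x' }

FIRST sets of the non-terminals involved (from the grammar, by fixed-point iteration):
  FIRST(S) = { ';', 'g', 'x' }

To compute FIRST(S g), process the symbols left to right:
Symbol S is a non-terminal. Add FIRST(S) \ {ε} = { ';', 'g', 'x' }
S is not nullable (ε ∉ FIRST(S)), so stop here.
FIRST(S g) = { ';', 'g', 'x' }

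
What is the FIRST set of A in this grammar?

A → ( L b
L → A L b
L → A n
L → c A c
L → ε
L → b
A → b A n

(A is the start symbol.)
To compute FIRST(A), examine every production with A on the left-hand side, reading each right-hand side left to right until a non-nullable symbol is reached.

From A → ( L b:
  - '(' is a terminal: add '(' and stop
From A → b A n:
  - b is a terminal: add 'b' and stop

Collecting: FIRST(A) = { '(', 'b' }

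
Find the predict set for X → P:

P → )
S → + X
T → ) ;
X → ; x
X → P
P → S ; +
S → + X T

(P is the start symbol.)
PREDICT(X → P) = (FIRST(RHS) \ {ε}) ∪ (FOLLOW(X) if ε ∈ FIRST(RHS), i.e. RHS ⇒* ε)
FIRST(P) = { ')', '+' }
FIRST(P) = { ')', '+' }
ε ∉ FIRST(P), so FOLLOW(X) is not added.
PREDICT(X → P) = { ')', '+' }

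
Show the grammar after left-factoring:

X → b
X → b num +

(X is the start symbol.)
Left-factoring transforms A → αβ₁ | αβ₂ into A → αA' and A' → β₁ | β₂
(α is the longest common prefix among the alternatives). Repeat until
no nonterminal has two alternatives with a common prefix.

Round 1: X has alternatives sharing prefix 'b'. Introduce X': X → b X'
  Add: X' → ε
  Add: X' → num +

No remaining common prefixes — done.

Resulting grammar:
X → b X'
X' → ε
X' → num +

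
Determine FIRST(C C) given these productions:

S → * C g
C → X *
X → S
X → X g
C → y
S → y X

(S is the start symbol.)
FIRST sets of the non-terminals involved (from the grammar, by fixed-point iteration):
  FIRST(C) = { '*', 'y' }

To compute FIRST(C C), process the symbols left to right:
Symbol C is a non-terminal. Add FIRST(C) \ {ε} = { '*', 'y' }
C is not nullable (ε ∉ FIRST(C)), so stop here.
FIRST(C C) = { '*', 'y' }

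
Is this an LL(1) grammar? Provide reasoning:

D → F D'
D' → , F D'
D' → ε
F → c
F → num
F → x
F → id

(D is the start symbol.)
A grammar is LL(1) if for each non-terminal N with multiple productions, the predict sets of those productions are pairwise disjoint, where PREDICT(N → α) = (FIRST(α) \ {ε}) ∪ (FOLLOW(N) if α ⇒* ε).

Relevant sets:
  FOLLOW(D') = { $ }

For D':
  PREDICT(D' → ',' F D') = { ',' }
  PREDICT(D' → ε) = { $ }
For F:
  PREDICT(F → c) = { 'c' }
  PREDICT(F → num) = { 'num' }
  PREDICT(F → x) = { 'x' }
  PREDICT(F → id) = { 'id' }
D has a single production, so nothing to check there.

All predict sets are disjoint. The grammar IS LL(1).

Answer: Yes, the grammar is LL(1).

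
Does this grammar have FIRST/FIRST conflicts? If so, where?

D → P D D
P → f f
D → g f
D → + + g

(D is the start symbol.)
A FIRST/FIRST conflict occurs when two productions N → α and N → β for the same non-terminal have FIRST(α) ∩ FIRST(β) ≠ ∅ (with ε ∈ FIRST of a nullable right-hand side, so two nullable alternatives also conflict).

FIRST sets of the non-terminals at (or reachable through a nullable prefix from) the front of some alternative:
  FIRST(P) = { 'f' }

Productions for D:
  D → P D D: FIRST = { 'f' }
  D → g f: FIRST = { 'g' }
  D → + + g: FIRST = { '+' }
P has only one production, so no FIRST/FIRST conflict is possible there.

All alternatives of each non-terminal have pairwise disjoint FIRST sets.

Answer: No FIRST/FIRST conflicts.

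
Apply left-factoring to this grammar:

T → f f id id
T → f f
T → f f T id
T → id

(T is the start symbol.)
T → f f T'
T' → id id
T' → ε
T' → T id
T → id

Left-factoring transforms A → αβ₁ | αβ₂ into A → αA' and A' → β₁ | β₂
(α is the longest common prefix among the alternatives). Repeat until
no nonterminal has two alternatives with a common prefix.

Round 1: T has alternatives sharing prefix 'f f'. Introduce T': T → f f T'
  Add: T' → id id
  Add: T' → ε
  Add: T' → T id

No remaining common prefixes — done.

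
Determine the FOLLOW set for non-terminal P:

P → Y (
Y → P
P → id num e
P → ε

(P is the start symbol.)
P is the start symbol, so $ ∈ FOLLOW(P).
In Y → P: P is at the end, add FOLLOW(Y)

The FOLLOW sets referred to above (computed the same way, to a fixed point):
  FOLLOW(Y) = { '(' }

Taking the union: FOLLOW(P) = { $, '(' }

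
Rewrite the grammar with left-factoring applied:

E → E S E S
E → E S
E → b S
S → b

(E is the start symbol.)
E → E S E'
E' → E S
E' → ε
E → b S
S → b

Left-factoring transforms A → αβ₁ | αβ₂ into A → αA' and A' → β₁ | β₂
(α is the longest common prefix among the alternatives). Repeat until
no nonterminal has two alternatives with a common prefix.

Round 1: E has alternatives sharing prefix 'E S'. Introduce E': E → E S E'
  Add: E' → E S
  Add: E' → ε

No remaining common prefixes — done.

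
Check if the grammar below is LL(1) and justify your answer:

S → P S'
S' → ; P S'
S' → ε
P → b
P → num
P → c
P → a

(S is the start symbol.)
Relevant sets:
  FOLLOW(S') = { $ }

For S':
  PREDICT(S' → ';' P S') = { ';' }
  PREDICT(S' → ε) = { $ }
For P:
  PREDICT(P → b) = { 'b' }
  PREDICT(P → num) = { 'num' }
  PREDICT(P → c) = { 'c' }
  PREDICT(P → a) = { 'a' }
S has a single production, so nothing to check there.

All predict sets are disjoint. The grammar IS LL(1).

Answer: Yes, the grammar is LL(1).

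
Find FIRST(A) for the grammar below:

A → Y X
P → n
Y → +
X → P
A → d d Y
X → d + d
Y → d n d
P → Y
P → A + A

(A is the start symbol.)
{ '+', 'd' }

FIRST sets of the other non-terminals involved (by the same procedure, iterated to a fixed point):
  FIRST(Y) = { '+', 'd' }

From A → Y X:
  - Y is a non-terminal: add FIRST(Y) \ {ε} = { '+', 'd' }
    Y is not nullable, so stop
From A → d d Y:
  - d is a terminal: add 'd' and stop

Collecting: FIRST(A) = { '+', 'd' }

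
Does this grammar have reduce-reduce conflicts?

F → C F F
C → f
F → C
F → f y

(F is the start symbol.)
No reduce-reduce conflicts

A reduce-reduce conflict occurs when an LR(0) state has two complete items [A → α .] and [B → β .] — both call for a reduction, and with no lookahead the parser cannot choose between them.

Augment with F' → F and build the canonical LR(0) collection (I0 = CLOSURE({[F' → . F]}), then GOTO on every symbol after a dot until no new states appear). It has 7 states:
  I0: { [C → . f], [F → . C F F], [F → . C], [F → . f y], [F' → . F] }  — shift
  I1: { [C → . f], [F → . C F F], [F → . C], [F → . f y], [F → C . F F], [F → C .] }  — shift, reduce
  I2: { [F' → F .] }  — accept
  I3: { [C → f .], [F → f . y] }  — shift, reduce
  I4: { [F → f y .] }  — reduce
  I5: { [C → . f], [F → . C F F], [F → . C], [F → . f y], [F → C F . F] }  — shift
  I6: { [F → C F F .] }  — reduce

No state contains more than one complete item.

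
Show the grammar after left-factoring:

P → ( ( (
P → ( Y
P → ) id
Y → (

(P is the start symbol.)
P → ( P'
P' → ( (
P' → Y
P → ) id
Y → (

Left-factoring transforms A → αβ₁ | αβ₂ into A → αA' and A' → β₁ | β₂
(α is the longest common prefix among the alternatives). Repeat until
no nonterminal has two alternatives with a common prefix.

Round 1: P has alternatives sharing prefix '('. Introduce P': P → ( P'
  Add: P' → ( (
  Add: P' → Y

No remaining common prefixes — done.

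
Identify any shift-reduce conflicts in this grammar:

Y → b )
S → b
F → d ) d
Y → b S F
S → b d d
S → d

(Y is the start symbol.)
Yes — I5: [S → b .] vs [S → b . d d]

Augment with Y' → Y and build the canonical LR(0) collection (I0 = CLOSURE({[Y' → . Y]}), then GOTO on every symbol after a dot until no new states appear). It has 13 states:
  I0: { [Y → . b )], [Y → . b S F], [Y' → . Y] }  — shift
  I1: { [Y' → Y .] }  — accept
  I2: { [S → . b d d], [S → . b], [S → . d], [Y → b . )], [Y → b . S F] }  — shift
  I3: { [Y → b ) .] }  — reduce
  I4: { [F → . d ) d], [Y → b S . F] }  — shift
  I5: { [S → b . d d], [S → b .] }  — shift, reduce
  I6: { [S → d .] }  — reduce
  I7: { [S → b d . d] }  — shift
  I8: { [S → b d d .] }  — reduce
  I9: { [Y → b S F .] }  — reduce
  I10: { [F → d . ) d] }  — shift
  I11: { [F → d ) . d] }  — shift
  I12: { [F → d ) d .] }  — reduce

I5 contains reduce item [S → b .] and shift item [S → b . d d] — shift-reduce conflict.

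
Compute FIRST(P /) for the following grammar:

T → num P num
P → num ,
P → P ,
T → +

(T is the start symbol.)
FIRST sets of the non-terminals involved (from the grammar, by fixed-point iteration):
  FIRST(P) = { 'num' }

To compute FIRST(P /), process the symbols left to right:
Symbol P is a non-terminal. Add FIRST(P) \ {ε} = { 'num' }
P is not nullable (ε ∉ FIRST(P)), so stop here.
FIRST(P /) = { 'num' }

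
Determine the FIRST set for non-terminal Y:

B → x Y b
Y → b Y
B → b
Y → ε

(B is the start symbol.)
To compute FIRST(Y), examine every production with Y on the left-hand side, reading each right-hand side left to right until a non-nullable symbol is reached.

From Y → b Y:
  - b is a terminal: add 'b' and stop
From Y → ε:
  - ε-production, so ε ∈ FIRST(Y)

Collecting: FIRST(Y) = { 'b', ε }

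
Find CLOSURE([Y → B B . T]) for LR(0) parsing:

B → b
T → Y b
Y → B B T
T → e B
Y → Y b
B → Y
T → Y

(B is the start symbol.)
{ [B → . Y], [B → . b], [T → . Y b], [T → . Y], [T → . e B], [Y → . B B T], [Y → . Y b], [Y → B B . T] }

Start with: [Y → B B . T]
  [Y → B B . T] has the dot before T: add [T → . Y b], [T → . e B], [T → . Y]
  [T → . Y b] has the dot before Y: add [Y → . B B T], [Y → . Y b]
  [Y → . B B T] has the dot before B: add [B → . b], [B → . Y]
No further items can be added.

CLOSURE = { [B → . Y], [B → . b], [T → . Y b], [T → . Y], [T → . e B], [Y → . B B T], [Y → . Y b], [Y → B B . T] }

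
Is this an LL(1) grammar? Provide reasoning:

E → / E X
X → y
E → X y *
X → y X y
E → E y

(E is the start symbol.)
A grammar is LL(1) if for each non-terminal N with multiple productions, the predict sets of those productions are pairwise disjoint, where PREDICT(N → α) = (FIRST(α) \ {ε}) ∪ (FOLLOW(N) if α ⇒* ε).

Relevant sets:
  FIRST(X) = { 'y' }
  FIRST(E) = { '/', 'y' }

For E:
  PREDICT(E → '/' E X) = { '/' }
  PREDICT(E → X y '*') = { 'y' }
  PREDICT(E → E y) = { '/', 'y' }
For X:
  PREDICT(X → y) = { 'y' }
  PREDICT(X → y X y) = { 'y' }

Conflict found: Predict set conflict for E: { '/' }
The grammar is NOT LL(1).

Answer: No. Predict set conflict for E: { '/' }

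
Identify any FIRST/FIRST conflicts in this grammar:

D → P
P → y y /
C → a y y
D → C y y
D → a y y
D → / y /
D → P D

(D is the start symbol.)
A FIRST/FIRST conflict occurs when two productions N → α and N → β for the same non-terminal have FIRST(α) ∩ FIRST(β) ≠ ∅ (with ε ∈ FIRST of a nullable right-hand side, so two nullable alternatives also conflict).

FIRST sets of the non-terminals at (or reachable through a nullable prefix from) the front of some alternative:
  FIRST(P) = { 'y' }
  FIRST(C) = { 'a' }

Productions for D:
  D → P: FIRST = { 'y' }
  D → C y y: FIRST = { 'a' }
  D → a y y: FIRST = { 'a' }
  D → / y /: FIRST = { '/' }
  D → P D: FIRST = { 'y' }
P, C have only one production, so no FIRST/FIRST conflict is possible there.

Conflict for D: D → P and D → P D
  Overlap: { 'y' }
Conflict for D: D → C y y and D → a y y
  Overlap: { 'a' }

Answer: Yes. D → P / D → P D on { 'y' }; D → C y y / D → a y y on { 'a' }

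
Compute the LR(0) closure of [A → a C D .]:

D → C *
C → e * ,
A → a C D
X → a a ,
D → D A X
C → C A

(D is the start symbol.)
{ [A → a C D .] }

To compute CLOSURE, for each item [A → α.Bβ] where B is a non-terminal, add [B → .γ] for all productions B → γ; repeat for the newly added items until nothing changes.

Start with: [A → a C D .]
The dot is at the end, so nothing is added.

CLOSURE = { [A → a C D .] }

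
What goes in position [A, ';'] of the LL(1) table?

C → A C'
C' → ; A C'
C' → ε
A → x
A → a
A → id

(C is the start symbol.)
Empty (error entry)

To find M[A, ';'], we find productions for A where ';' is in the predict set (PREDICT(N → α) = (FIRST(α) \ {ε}) ∪ (FOLLOW(N) if α ⇒* ε)).

A → x: PREDICT = { 'x' }
A → a: PREDICT = { 'a' }
A → id: PREDICT = { 'id' }

M[A, ';'] is empty (no production applies)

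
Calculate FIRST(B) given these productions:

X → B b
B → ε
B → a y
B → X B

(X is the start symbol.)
To compute FIRST(B), examine every production with B on the left-hand side, reading each right-hand side left to right until a non-nullable symbol is reached.

FIRST sets of the other non-terminals involved (by the same procedure, iterated to a fixed point):
  FIRST(X) = { 'a', 'b' }

From B → ε:
  - ε-production, so ε ∈ FIRST(B)
From B → a y:
  - a is a terminal: add 'a' and stop
From B → X B:
  - X is a non-terminal: add FIRST(X) \ {ε} = { 'a', 'b' }
    X is not nullable, so stop

Collecting: FIRST(B) = { 'a', 'b', ε }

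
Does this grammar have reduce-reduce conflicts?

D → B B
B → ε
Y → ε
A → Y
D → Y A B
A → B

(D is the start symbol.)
Yes — I0: [B → .] vs [Y → .]; I3: [B → .] vs [Y → .]

Augment with D' → D and build the canonical LR(0) collection (I0 = CLOSURE({[D' → . D]}), then GOTO on every symbol after a dot until no new states appear). It has 9 states:
  I0: { [B → .], [D → . B B], [D → . Y A B], [D' → . D], [Y → .] }  — 2 reduces
  I1: { [B → .], [D → B . B] }  — reduce
  I2: { [D' → D .] }  — accept
  I3: { [A → . B], [A → . Y], [B → .], [D → Y . A B], [Y → .] }  — 2 reduces
  I4: { [B → .], [D → Y A . B] }  — reduce
  I5: { [A → B .] }  — reduce
  I6: { [A → Y .] }  — reduce
  I7: { [D → Y A B .] }  — reduce
  I8: { [D → B B .] }  — reduce

I0 contains complete items [B → .], [Y → .] — reduce-reduce conflict.
I3 contains complete items [B → .], [Y → .] — reduce-reduce conflict.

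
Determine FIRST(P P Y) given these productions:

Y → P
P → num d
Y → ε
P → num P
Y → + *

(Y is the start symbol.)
{ 'num' }

FIRST sets of the non-terminals involved (from the grammar, by fixed-point iteration):
  FIRST(P) = { 'num' }

To compute FIRST(P P Y), process the symbols left to right:
Symbol P is a non-terminal. Add FIRST(P) \ {ε} = { 'num' }
P is not nullable (ε ∉ FIRST(P)), so stop here.
FIRST(P P Y) = { 'num' }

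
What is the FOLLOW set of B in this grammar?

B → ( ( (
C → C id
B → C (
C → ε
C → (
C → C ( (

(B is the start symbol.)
B is the start symbol, so $ ∈ FOLLOW(B).
B does not occur on any right-hand side.

Taking the union: FOLLOW(B) = { $ }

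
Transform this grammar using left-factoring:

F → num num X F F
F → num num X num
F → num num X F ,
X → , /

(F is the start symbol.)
F → num num X F'
F' → F F''
F'' → F
F'' → ,
F' → num
X → , /

Left-factoring transforms A → αβ₁ | αβ₂ into A → αA' and A' → β₁ | β₂
(α is the longest common prefix among the alternatives). Repeat until
no nonterminal has two alternatives with a common prefix.

Round 1: F has alternatives sharing prefix 'num num X'. Introduce F': F → num num X F'
  Add: F' → F F
  Add: F' → num
  Add: F' → F ,

Round 2: F' has alternatives sharing prefix 'F'. Introduce F'': F' → F F''
  Add: F'' → F
  Add: F'' → ,

No remaining common prefixes — done.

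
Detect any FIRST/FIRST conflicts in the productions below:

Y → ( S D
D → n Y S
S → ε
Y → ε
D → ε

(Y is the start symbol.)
No FIRST/FIRST conflicts.

A FIRST/FIRST conflict occurs when two productions N → α and N → β for the same non-terminal have FIRST(α) ∩ FIRST(β) ≠ ∅ (with ε ∈ FIRST of a nullable right-hand side, so two nullable alternatives also conflict).

Productions for Y:
  Y → ( S D: FIRST = { '(' }
  Y → ε: FIRST = { ε }
Productions for D:
  D → n Y S: FIRST = { 'n' }
  D → ε: FIRST = { ε }
S has only one production, so no FIRST/FIRST conflict is possible there.

All alternatives of each non-terminal have pairwise disjoint FIRST sets.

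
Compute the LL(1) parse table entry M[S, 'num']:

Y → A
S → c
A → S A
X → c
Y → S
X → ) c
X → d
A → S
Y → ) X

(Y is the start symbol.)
Empty (error entry)

To find M[S, 'num'], we find productions for S where 'num' is in the predict set (PREDICT(N → α) = (FIRST(α) \ {ε}) ∪ (FOLLOW(N) if α ⇒* ε)).

S → c: PREDICT = { 'c' }

M[S, 'num'] is empty (no production applies)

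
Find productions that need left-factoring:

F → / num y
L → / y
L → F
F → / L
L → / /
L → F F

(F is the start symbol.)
Left-factoring is needed when two productions for the same non-terminal
share a common prefix on the right-hand side.

Productions for F:
  F → / num y
  F → / L
Productions for L:
  L → / y
  L → F
  L → / /
  L → F F

Found common prefix '/' in productions for F
Found common prefix '/' in productions for L
Found common prefix 'F' in productions for L

Answer: Yes, F has productions with common prefix '/'; L has productions with common prefix '/'; L has productions with common prefix 'F'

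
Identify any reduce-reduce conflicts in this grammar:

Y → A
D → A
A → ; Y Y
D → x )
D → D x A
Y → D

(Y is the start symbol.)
A reduce-reduce conflict occurs when an LR(0) state has two complete items [A → α .] and [B → β .] — both call for a reduction, and with no lookahead the parser cannot choose between them.

Augment with Y' → Y and build the canonical LR(0) collection (I0 = CLOSURE({[Y' → . Y]}), then GOTO on every symbol after a dot until no new states appear). It has 11 states:
  I0: { [A → . ; Y Y], [D → . A], [D → . D x A], [D → . x )], [Y → . A], [Y → . D], [Y' → . Y] }  — shift
  I1: { [A → . ; Y Y], [A → ; . Y Y], [D → . A], [D → . D x A], [D → . x )], [Y → . A], [Y → . D] }  — shift
  I2: { [D → A .], [Y → A .] }  — 2 reduces
  I3: { [D → D . x A], [Y → D .] }  — shift, reduce
  I4: { [Y' → Y .] }  — accept
  I5: { [D → x . )] }  — shift
  I6: { [D → x ) .] }  — reduce
  I7: { [A → . ; Y Y], [D → D x . A] }  — shift
  I8: { [D → D x A .] }  — reduce
  I9: { [A → . ; Y Y], [A → ; Y . Y], [D → . A], [D → . D x A], [D → . x )], [Y → . A], [Y → . D] }  — shift
  I10: { [A → ; Y Y .] }  — reduce

I2 contains complete items [D → A .], [Y → A .] — reduce-reduce conflict.

Answer: Yes — I2: [D → A .] vs [Y → A .]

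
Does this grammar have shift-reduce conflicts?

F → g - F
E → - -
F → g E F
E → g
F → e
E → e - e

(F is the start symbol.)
No shift-reduce conflicts

A shift-reduce conflict occurs when an LR(0) state has both:
  - a complete (reduce) item [A → α .] (dot at the end), and
  - a shift item [B → β . c γ] (dot before a terminal).

Augment with F' → F and build the canonical LR(0) collection (I0 = CLOSURE({[F' → . F]}), then GOTO on every symbol after a dot until no new states appear). It has 13 states:
  I0: { [F → . e], [F → . g - F], [F → . g E F], [F' → . F] }  — shift
  I1: { [F' → F .] }  — accept
  I2: { [F → e .] }  — reduce
  I3: { [E → . - -], [E → . e - e], [E → . g], [F → g . - F], [F → g . E F] }  — shift
  I4: { [E → - . -], [F → . e], [F → . g - F], [F → . g E F], [F → g - . F] }  — shift
  I5: { [F → . e], [F → . g - F], [F → . g E F], [F → g E . F] }  — shift
  I6: { [E → e . - e] }  — shift
  I7: { [E → g .] }  — reduce
  I8: { [E → e - . e] }  — shift
  I9: { [E → e - e .] }  — reduce
  I10: { [F → g E F .] }  — reduce
  I11: { [E → - - .] }  — reduce
  I12: { [F → g - F .] }  — reduce

No state contains both a complete item and a shift item.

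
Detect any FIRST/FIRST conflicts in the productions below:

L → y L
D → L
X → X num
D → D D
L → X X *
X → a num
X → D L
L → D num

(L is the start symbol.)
FIRST sets of the non-terminals at (or reachable through a nullable prefix from) the front of some alternative:
  FIRST(X) = { 'a', 'y' }
  FIRST(D) = { 'a', 'y' }
  FIRST(L) = { 'a', 'y' }

Productions for L:
  L → y L: FIRST = { 'y' }
  L → X X *: FIRST = { 'a', 'y' }
  L → D num: FIRST = { 'a', 'y' }
Productions for D:
  D → L: FIRST = { 'a', 'y' }
  D → D D: FIRST = { 'a', 'y' }
Productions for X:
  X → X num: FIRST = { 'a', 'y' }
  X → a num: FIRST = { 'a' }
  X → D L: FIRST = { 'a', 'y' }

Conflict for L: L → y L and L → X X *
  Overlap: { 'y' }
Conflict for L: L → y L and L → D num
  Overlap: { 'y' }
Conflict for L: L → X X * and L → D num
  Overlap: { 'a', 'y' }
Conflict for D: D → L and D → D D
  Overlap: { 'a', 'y' }
Conflict for X: X → X num and X → a num
  Overlap: { 'a' }
Conflict for X: X → X num and X → D L
  Overlap: { 'a', 'y' }
Conflict for X: X → a num and X → D L
  Overlap: { 'a' }

Answer: Yes. L → y L / L → X X '*' on { 'y' }; L → y L / L → D num on { 'y' }; L → X X '*' / L → D num on { 'a', 'y' }; D → L / D → D D on { 'a', 'y' }; X → X num / X → a num on { 'a' }; X → X num / X → D L on { 'a', 'y' }; X → a num / X → D L on { 'a' }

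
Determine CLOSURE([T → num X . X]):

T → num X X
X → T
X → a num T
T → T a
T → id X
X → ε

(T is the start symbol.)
To compute CLOSURE, for each item [A → α.Bβ] where B is a non-terminal, add [B → .γ] for all productions B → γ; repeat for the newly added items until nothing changes.

Start with: [T → num X . X]
  [T → num X . X] has the dot before X: add [X → . T], [X → . a num T], [X → .]
  [X → . T] has the dot before T: add [T → . num X X], [T → . T a], [T → . id X]
No further items can be added.

CLOSURE = { [T → . T a], [T → . id X], [T → . num X X], [T → num X . X], [X → . T], [X → . a num T], [X → .] }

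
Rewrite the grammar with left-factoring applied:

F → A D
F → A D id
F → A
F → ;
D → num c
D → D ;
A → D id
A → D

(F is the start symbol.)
F → A F'
F' → D F''
F'' → ε
F'' → id
F' → ε
F → ;
D → num c
D → D ;
A → D A'
A' → id
A' → ε

Left-factoring transforms A → αβ₁ | αβ₂ into A → αA' and A' → β₁ | β₂
(α is the longest common prefix among the alternatives). Repeat until
no nonterminal has two alternatives with a common prefix.

Round 1: F has alternatives sharing prefix 'A'. Introduce F': F → A F'
  Add: F' → D
  Add: F' → D id
  Add: F' → ε

Round 2: F' has alternatives sharing prefix 'D'. Introduce F'': F' → D F''
  Add: F'' → ε
  Add: F'' → id

Round 3: A has alternatives sharing prefix 'D'. Introduce A': A → D A'
  Add: A' → id
  Add: A' → ε

No remaining common prefixes — done.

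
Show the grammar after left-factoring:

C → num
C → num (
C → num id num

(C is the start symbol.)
C → num C'
C' → ε
C' → (
C' → id num

Left-factoring transforms A → αβ₁ | αβ₂ into A → αA' and A' → β₁ | β₂
(α is the longest common prefix among the alternatives). Repeat until
no nonterminal has two alternatives with a common prefix.

Round 1: C has alternatives sharing prefix 'num'. Introduce C': C → num C'
  Add: C' → ε
  Add: C' → (
  Add: C' → id num

No remaining common prefixes — done.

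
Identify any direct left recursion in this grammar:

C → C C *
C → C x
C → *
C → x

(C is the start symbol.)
Direct left recursion occurs when N → N α for some non-terminal N (the right-hand side begins with the left-hand side itself).

C → C C *: LEFT RECURSIVE (starts with C)
C → C x: LEFT RECURSIVE (starts with C)
C → *: starts with '*'
C → x: starts with x

The grammar has direct left recursion on: C.

Answer: Yes, C is left-recursive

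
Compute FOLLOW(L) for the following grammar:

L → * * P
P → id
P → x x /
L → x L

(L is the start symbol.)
{ $ }

L is the start symbol, so $ ∈ FOLLOW(L).
In L → x L: L is at the end; this adds FOLLOW(L) to itself — nothing new

Taking the union: FOLLOW(L) = { $ }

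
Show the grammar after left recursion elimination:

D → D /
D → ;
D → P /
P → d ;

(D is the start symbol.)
D → ; D'
D → P / D'
D' → / D'
D' → ε
P → d ;

D is directly left-recursive. The standard transformation for
  A → A α₁ | ... | A α_m | β₁ | ... | β_n
is
  A  → β₁ A' | ... | β_n A'
  A' → α₁ A' | ... | α_m A' | ε

D → ; becomes D → ; D'
D → P / becomes D → P / D'
D → D / becomes D' → / D'
Add D' → ε

Productions for other non-terminals are unchanged:
  P → d ;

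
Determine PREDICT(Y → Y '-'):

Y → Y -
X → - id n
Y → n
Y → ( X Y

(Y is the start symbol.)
PREDICT(Y → Y '-') = (FIRST(RHS) \ {ε}) ∪ (FOLLOW(Y) if ε ∈ FIRST(RHS), i.e. RHS ⇒* ε)
FIRST(Y) = { '(', 'n' }
FIRST(Y '-') = { '(', 'n' }
ε ∉ FIRST(Y '-'), so FOLLOW(Y) is not added.
PREDICT(Y → Y '-') = { '(', 'n' }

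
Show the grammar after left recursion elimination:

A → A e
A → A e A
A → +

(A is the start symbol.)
A → + A'
A' → e A'
A' → e A A'
A' → ε

A is directly left-recursive. The standard transformation for
  A → A α₁ | ... | A α_m | β₁ | ... | β_n
is
  A  → β₁ A' | ... | β_n A'
  A' → α₁ A' | ... | α_m A' | ε

A → + becomes A → + A'
A → A e becomes A' → e A'
A → A e A becomes A' → e A A'
Add A' → ε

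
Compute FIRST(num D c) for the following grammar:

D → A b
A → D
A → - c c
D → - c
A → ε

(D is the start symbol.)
To compute FIRST(num D c), process the symbols left to right:
Symbol num is a terminal. Add 'num' and stop.
FIRST(num D c) = { 'num' }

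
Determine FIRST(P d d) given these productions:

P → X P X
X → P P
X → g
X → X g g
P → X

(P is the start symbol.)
{ 'g' }

FIRST sets of the non-terminals involved (from the grammar, by fixed-point iteration):
  FIRST(P) = { 'g' }

To compute FIRST(P d d), process the symbols left to right:
Symbol P is a non-terminal. Add FIRST(P) \ {ε} = { 'g' }
P is not nullable (ε ∉ FIRST(P)), so stop here.
FIRST(P d d) = { 'g' }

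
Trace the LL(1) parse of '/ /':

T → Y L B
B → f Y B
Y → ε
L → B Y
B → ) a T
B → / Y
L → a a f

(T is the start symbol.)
LL(1) parsing maintains a stack (initially the start symbol over $) and the input. At each step: if the stack top is a terminal, match it against the current input token; if it is a non-terminal N, replace it with the RHS of M[N, lookahead] (the unique production whose predict set contains the lookahead).

Stack is shown with the top on the left.

Stack      Input  Action
------------------------
T $        / / $  output T → Y L B
Y L B $    / / $  output Y → ε
L B $      / / $  output L → B Y
B Y B $    / / $  output B → / Y
/ Y Y B $  / / $  match '/'
Y Y B $    / $    output Y → ε
Y B $      / $    output Y → ε
B $        / $    output B → / Y
/ Y $      / $    match '/'
Y $        $      output Y → ε
$          $      accept

The string is accepted.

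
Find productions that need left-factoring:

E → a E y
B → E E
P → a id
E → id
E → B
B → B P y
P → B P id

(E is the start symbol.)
No, left-factoring is not needed

Left-factoring is needed when two productions for the same non-terminal
share a common prefix on the right-hand side.

Productions for E:
  E → a E y
  E → id
  E → B
Productions for B:
  B → E E
  B → B P y
Productions for P:
  P → a id
  P → B P id

No common prefixes found.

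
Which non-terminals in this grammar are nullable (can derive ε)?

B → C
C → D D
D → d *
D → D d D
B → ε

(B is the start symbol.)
A non-terminal is nullable if it can derive ε (the empty string): either it has an ε-production, or it has a production whose right-hand side consists entirely of nullable non-terminals.

ε-productions: B → ε
So B is immediately nullable.
No further non-terminal can be added: every production for the remaining non-terminals contains a terminal or a non-nullable non-terminal.
Nullable = { 'B' }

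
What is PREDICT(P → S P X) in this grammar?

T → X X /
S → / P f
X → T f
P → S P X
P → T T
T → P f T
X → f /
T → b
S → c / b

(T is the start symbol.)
{ '/', 'c' }

PREDICT(P → S P X) = (FIRST(RHS) \ {ε}) ∪ (FOLLOW(P) if ε ∈ FIRST(RHS), i.e. RHS ⇒* ε)
FIRST(S) = { '/', 'c' }
FIRST(S P X) = { '/', 'c' }
ε ∉ FIRST(S P X), so FOLLOW(P) is not added.
PREDICT(P → S P X) = { '/', 'c' }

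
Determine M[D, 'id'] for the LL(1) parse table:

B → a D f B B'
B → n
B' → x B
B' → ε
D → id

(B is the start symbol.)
D → id

To find M[D, 'id'], we find productions for D where 'id' is in the predict set (PREDICT(N → α) = (FIRST(α) \ {ε}) ∪ (FOLLOW(N) if α ⇒* ε)).

D → id: PREDICT = { 'id' }
  'id' is in predict set, so this production goes in M[D, 'id']

M[D, 'id'] = D → id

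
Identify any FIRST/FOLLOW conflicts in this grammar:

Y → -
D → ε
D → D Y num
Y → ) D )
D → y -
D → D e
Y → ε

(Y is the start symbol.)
A FIRST/FOLLOW conflict occurs when a non-terminal N has a nullable alternative N → β (β ⇒* ε) and another alternative N → α with FIRST(α) ∩ FOLLOW(N) ≠ ∅: on such a lookahead the parser cannot decide between expanding α and letting N vanish via β.

Nullable non-terminals: D, Y.
FIRST sets used below: FIRST(D) = { ')', '-', 'e', 'num', 'y', ε }, FIRST(Y) = { ')', '-', ε }

D: nullable alternative(s) D → ε; FOLLOW(D) = { ')', '-', 'e', 'num' }
  D → ε: FIRST \ {ε} = { } — this is the only nullable alternative, skip
  D → D Y num: FIRST \ {ε} = { ')', '-', 'e', 'num', 'y' } — overlaps FOLLOW(D) on { ')', '-', 'e', 'num' }: CONFLICT
  D → y -: FIRST \ {ε} = { 'y' } — disjoint from FOLLOW(D)
  D → D e: FIRST \ {ε} = { ')', '-', 'e', 'num', 'y' } — overlaps FOLLOW(D) on { ')', '-', 'e', 'num' }: CONFLICT

Y: nullable alternative(s) Y → ε; FOLLOW(Y) = { $, 'num' }
  Y → -: FIRST \ {ε} = { '-' } — disjoint from FOLLOW(Y)
  Y → ) D ): FIRST \ {ε} = { ')' } — disjoint from FOLLOW(Y)
  Y → ε: FIRST \ {ε} = { } — this is the only nullable alternative, skip

So the grammar has 2 FIRST/FOLLOW conflicts (marked CONFLICT above).

Answer: Yes. D → D Y num with FOLLOW(D) on { ')', '-', 'e', 'num' }; D → D e with FOLLOW(D) on { ')', '-', 'e', 'num' }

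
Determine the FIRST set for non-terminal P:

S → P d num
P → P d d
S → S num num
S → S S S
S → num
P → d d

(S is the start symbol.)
{ 'd' }

To compute FIRST(P), examine every production with P on the left-hand side, reading each right-hand side left to right until a non-nullable symbol is reached.

From P → P d d:
  - P is the symbol being defined: contributes nothing new
    P is not nullable, so stop
From P → d d:
  - d is a terminal: add 'd' and stop

Collecting: FIRST(P) = { 'd' }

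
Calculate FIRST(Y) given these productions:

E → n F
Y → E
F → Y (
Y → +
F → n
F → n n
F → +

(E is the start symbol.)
FIRST sets of the other non-terminals involved (by the same procedure, iterated to a fixed point):
  FIRST(E) = { 'n' }

From Y → E:
  - E is a non-terminal: add FIRST(E) \ {ε} = { 'n' }
    E is not nullable, so stop
From Y → +:
  - '+' is a terminal: add '+' and stop

Collecting: FIRST(Y) = { '+', 'n' }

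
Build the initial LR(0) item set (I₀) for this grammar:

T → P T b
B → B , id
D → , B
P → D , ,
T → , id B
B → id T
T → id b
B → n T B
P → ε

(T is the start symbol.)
{ [D → . , B], [P → . D , ,], [P → .], [T → . , id B], [T → . P T b], [T → . id b], [T' → . T] }

First, augment the grammar with T' → T
I₀ = CLOSURE({ [T' → . T] }):
  [T' → . T] has the dot before T: add [T → . P T b], [T → . , id B], [T → . id b]
  [T → . P T b] has the dot before P: add [P → . D , ,], [P → .]
  [P → . D , ,] has the dot before D: add [D → . , B]
No further items can be added.

I₀ = { [D → . , B], [P → . D , ,], [P → .], [T → . , id B], [T → . P T b], [T → . id b], [T' → . T] }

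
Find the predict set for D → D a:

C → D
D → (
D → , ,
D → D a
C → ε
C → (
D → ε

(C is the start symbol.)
PREDICT(D → D a) = (FIRST(RHS) \ {ε}) ∪ (FOLLOW(D) if ε ∈ FIRST(RHS), i.e. RHS ⇒* ε)
FIRST(D) = { '(', ',', 'a', ε }
FIRST(D a) = { '(', ',', 'a' }
ε ∉ FIRST(D a), so FOLLOW(D) is not added.
PREDICT(D → D a) = { '(', ',', 'a' }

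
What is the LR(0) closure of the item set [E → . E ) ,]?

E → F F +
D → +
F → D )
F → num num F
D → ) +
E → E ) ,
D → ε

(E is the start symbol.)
{ [D → . ) +], [D → . +], [D → .], [E → . E ) ,], [E → . F F +], [F → . D )], [F → . num num F] }

Start with: [E → . E ) ,]
  [E → . E ) ,] has the dot before E: add [E → . F F +]
  [E → . F F +] has the dot before F: add [F → . D )], [F → . num num F]
  [F → . D )] has the dot before D: add [D → . +], [D → . ) +], [D → .]
No further items can be added.

CLOSURE = { [D → . ) +], [D → . +], [D → .], [E → . E ) ,], [E → . F F +], [F → . D )], [F → . num num F] }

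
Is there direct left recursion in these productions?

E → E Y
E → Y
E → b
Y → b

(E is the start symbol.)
Direct left recursion occurs when N → N α for some non-terminal N (the right-hand side begins with the left-hand side itself).

E → E Y: LEFT RECURSIVE (starts with E)
E → Y: starts with Y
E → b: starts with b
Y → b: starts with b

The grammar has direct left recursion on: E.

Answer: Yes, E is left-recursive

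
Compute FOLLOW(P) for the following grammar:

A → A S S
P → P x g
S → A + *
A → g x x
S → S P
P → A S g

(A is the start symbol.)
In P → P x g: P is followed by x g, add FIRST(x g) \ {ε} = { 'x' }
In S → S P: P is at the end, add FOLLOW(S)

The FOLLOW sets referred to above (computed the same way, to a fixed point):
  FOLLOW(S) = { $, '+', 'g' }

Taking the union: FOLLOW(P) = { $, '+', 'g', 'x' }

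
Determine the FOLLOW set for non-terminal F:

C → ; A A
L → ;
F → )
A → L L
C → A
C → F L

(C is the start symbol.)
In C → F L: F is followed by L, add FIRST(L) \ {ε} = { ';' }

Taking the union: FOLLOW(F) = { ';' }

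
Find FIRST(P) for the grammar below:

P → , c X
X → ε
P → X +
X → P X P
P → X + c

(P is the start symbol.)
{ '+', ',' }

To compute FIRST(P), examine every production with P on the left-hand side, reading each right-hand side left to right until a non-nullable symbol is reached.

FIRST sets of the other non-terminals involved (by the same procedure, iterated to a fixed point):
  FIRST(X) = { '+', ',', ε }

From P → , c X:
  - ',' is a terminal: add ',' and stop
From P → X +:
  - X is a non-terminal: add FIRST(X) \ {ε} = { '+', ',' }
    X is nullable, so continue to the next symbol
  - '+' is a terminal: add '+' and stop
From P → X + c:
  - X is a non-terminal: add FIRST(X) \ {ε} = { '+', ',' }
    X is nullable, so continue to the next symbol
  - '+' is a terminal: add '+' and stop

Collecting: FIRST(P) = { '+', ',' }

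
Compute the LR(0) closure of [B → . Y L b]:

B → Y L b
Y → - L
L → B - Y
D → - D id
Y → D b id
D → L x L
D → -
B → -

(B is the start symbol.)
Start with: [B → . Y L b]
  [B → . Y L b] has the dot before Y: add [Y → . - L], [Y → . D b id]
  [Y → . D b id] has the dot before D: add [D → . - D id], [D → . L x L], [D → . -]
  [D → . L x L] has the dot before L: add [L → . B - Y]
  [L → . B - Y] has the dot before B: add [B → . -]
No further items can be added.

CLOSURE = { [B → . -], [B → . Y L b], [D → . - D id], [D → . -], [D → . L x L], [L → . B - Y], [Y → . - L], [Y → . D b id] }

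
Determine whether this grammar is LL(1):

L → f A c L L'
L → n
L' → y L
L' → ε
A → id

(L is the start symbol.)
No. Predict set conflict for L': { 'y' }

A grammar is LL(1) if for each non-terminal N with multiple productions, the predict sets of those productions are pairwise disjoint, where PREDICT(N → α) = (FIRST(α) \ {ε}) ∪ (FOLLOW(N) if α ⇒* ε).

Relevant sets:
  FOLLOW(L') = { $, 'y' }

For L:
  PREDICT(L → f A c L L') = { 'f' }
  PREDICT(L → n) = { 'n' }
For L':
  PREDICT(L' → y L) = { 'y' }
  PREDICT(L' → ε) = { $, 'y' }
A has a single production, so nothing to check there.

Conflict found: Predict set conflict for L': { 'y' }
The grammar is NOT LL(1).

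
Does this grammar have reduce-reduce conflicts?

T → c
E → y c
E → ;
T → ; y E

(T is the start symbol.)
No reduce-reduce conflicts

A reduce-reduce conflict occurs when an LR(0) state has two complete items [A → α .] and [B → β .] — both call for a reduction, and with no lookahead the parser cannot choose between them.

Augment with T' → T and build the canonical LR(0) collection (I0 = CLOSURE({[T' → . T]}), then GOTO on every symbol after a dot until no new states appear). It has 9 states:
  I0: { [T → . ; y E], [T → . c], [T' → . T] }  — shift
  I1: { [T → ; . y E] }  — shift
  I2: { [T' → T .] }  — accept
  I3: { [T → c .] }  — reduce
  I4: { [E → . ;], [E → . y c], [T → ; y . E] }  — shift
  I5: { [E → ; .] }  — reduce
  I6: { [T → ; y E .] }  — reduce
  I7: { [E → y . c] }  — shift
  I8: { [E → y c .] }  — reduce

No state contains more than one complete item.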